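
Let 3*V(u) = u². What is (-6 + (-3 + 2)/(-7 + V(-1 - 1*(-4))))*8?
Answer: -46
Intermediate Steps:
V(u) = u²/3
(-6 + (-3 + 2)/(-7 + V(-1 - 1*(-4))))*8 = (-6 + (-3 + 2)/(-7 + (-1 - 1*(-4))²/3))*8 = (-6 - 1/(-7 + (-1 + 4)²/3))*8 = (-6 - 1/(-7 + (⅓)*3²))*8 = (-6 - 1/(-7 + (⅓)*9))*8 = (-6 - 1/(-7 + 3))*8 = (-6 - 1/(-4))*8 = (-6 - 1*(-¼))*8 = (-6 + ¼)*8 = -23/4*8 = -46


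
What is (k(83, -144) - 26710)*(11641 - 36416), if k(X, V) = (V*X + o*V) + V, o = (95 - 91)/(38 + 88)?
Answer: 6730723350/7 ≈ 9.6153e+8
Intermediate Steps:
o = 2/63 (o = 4/126 = 4*(1/126) = 2/63 ≈ 0.031746)
k(X, V) = 65*V/63 + V*X (k(X, V) = (V*X + 2*V/63) + V = (2*V/63 + V*X) + V = 65*V/63 + V*X)
(k(83, -144) - 26710)*(11641 - 36416) = ((1/63)*(-144)*(65 + 63*83) - 26710)*(11641 - 36416) = ((1/63)*(-144)*(65 + 5229) - 26710)*(-24775) = ((1/63)*(-144)*5294 - 26710)*(-24775) = (-84704/7 - 26710)*(-24775) = -271674/7*(-24775) = 6730723350/7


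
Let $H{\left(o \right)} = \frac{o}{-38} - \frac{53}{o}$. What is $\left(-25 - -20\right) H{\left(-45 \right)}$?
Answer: $- \frac{4039}{342} \approx -11.81$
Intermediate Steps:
$H{\left(o \right)} = - \frac{53}{o} - \frac{o}{38}$ ($H{\left(o \right)} = o \left(- \frac{1}{38}\right) - \frac{53}{o} = - \frac{o}{38} - \frac{53}{o} = - \frac{53}{o} - \frac{o}{38}$)
$\left(-25 - -20\right) H{\left(-45 \right)} = \left(-25 - -20\right) \left(- \frac{53}{-45} - - \frac{45}{38}\right) = \left(-25 + 20\right) \left(\left(-53\right) \left(- \frac{1}{45}\right) + \frac{45}{38}\right) = - 5 \left(\frac{53}{45} + \frac{45}{38}\right) = \left(-5\right) \frac{4039}{1710} = - \frac{4039}{342}$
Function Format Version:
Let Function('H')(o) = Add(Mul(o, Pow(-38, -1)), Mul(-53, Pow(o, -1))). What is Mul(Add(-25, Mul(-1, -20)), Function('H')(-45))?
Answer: Rational(-4039, 342) ≈ -11.810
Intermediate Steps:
Function('H')(o) = Add(Mul(-53, Pow(o, -1)), Mul(Rational(-1, 38), o)) (Function('H')(o) = Add(Mul(o, Rational(-1, 38)), Mul(-53, Pow(o, -1))) = Add(Mul(Rational(-1, 38), o), Mul(-53, Pow(o, -1))) = Add(Mul(-53, Pow(o, -1)), Mul(Rational(-1, 38), o)))
Mul(Add(-25, Mul(-1, -20)), Function('H')(-45)) = Mul(Add(-25, Mul(-1, -20)), Add(Mul(-53, Pow(-45, -1)), Mul(Rational(-1, 38), -45))) = Mul(Add(-25, 20), Add(Mul(-53, Rational(-1, 45)), Rational(45, 38))) = Mul(-5, Add(Rational(53, 45), Rational(45, 38))) = Mul(-5, Rational(4039, 1710)) = Rational(-4039, 342)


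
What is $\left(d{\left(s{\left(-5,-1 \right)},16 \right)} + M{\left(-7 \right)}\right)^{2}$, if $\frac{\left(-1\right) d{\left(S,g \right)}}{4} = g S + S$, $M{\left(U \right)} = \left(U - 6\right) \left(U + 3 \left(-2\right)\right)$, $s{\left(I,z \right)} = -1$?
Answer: $56169$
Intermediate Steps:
$M{\left(U \right)} = \left(-6 + U\right)^{2}$ ($M{\left(U \right)} = \left(-6 + U\right) \left(U - 6\right) = \left(-6 + U\right) \left(-6 + U\right) = \left(-6 + U\right)^{2}$)
$d{\left(S,g \right)} = - 4 S - 4 S g$ ($d{\left(S,g \right)} = - 4 \left(g S + S\right) = - 4 \left(S g + S\right) = - 4 \left(S + S g\right) = - 4 S - 4 S g$)
$\left(d{\left(s{\left(-5,-1 \right)},16 \right)} + M{\left(-7 \right)}\right)^{2} = \left(\left(-4\right) \left(-1\right) \left(1 + 16\right) + \left(-6 - 7\right)^{2}\right)^{2} = \left(\left(-4\right) \left(-1\right) 17 + \left(-13\right)^{2}\right)^{2} = \left(68 + 169\right)^{2} = 237^{2} = 56169$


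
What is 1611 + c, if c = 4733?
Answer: 6344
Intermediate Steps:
1611 + c = 1611 + 4733 = 6344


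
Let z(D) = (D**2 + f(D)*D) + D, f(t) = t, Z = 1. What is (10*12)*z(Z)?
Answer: 360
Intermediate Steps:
z(D) = D + 2*D**2 (z(D) = (D**2 + D*D) + D = (D**2 + D**2) + D = 2*D**2 + D = D + 2*D**2)
(10*12)*z(Z) = (10*12)*(1*(1 + 2*1)) = 120*(1*(1 + 2)) = 120*(1*3) = 120*3 = 360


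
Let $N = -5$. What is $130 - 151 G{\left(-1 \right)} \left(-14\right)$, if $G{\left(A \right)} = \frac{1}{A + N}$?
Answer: $- \frac{667}{3} \approx -222.33$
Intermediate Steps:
$G{\left(A \right)} = \frac{1}{-5 + A}$ ($G{\left(A \right)} = \frac{1}{A - 5} = \frac{1}{-5 + A}$)
$130 - 151 G{\left(-1 \right)} \left(-14\right) = 130 - 151 \frac{1}{-5 - 1} \left(-14\right) = 130 - 151 \frac{1}{-6} \left(-14\right) = 130 - 151 \left(\left(- \frac{1}{6}\right) \left(-14\right)\right) = 130 - \frac{1057}{3} = - \frac{667}{3}$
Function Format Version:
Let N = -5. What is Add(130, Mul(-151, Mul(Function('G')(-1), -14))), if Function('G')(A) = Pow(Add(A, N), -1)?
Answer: Rational(-667, 3) ≈ -222.33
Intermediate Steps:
Function('G')(A) = Pow(Add(-5, A), -1) (Function('G')(A) = Pow(Add(A, -5), -1) = Pow(Add(-5, A), -1))
Add(130, Mul(-151, Mul(Function('G')(-1), -14))) = Add(130, Mul(-151, Mul(Pow(Add(-5, -1), -1), -14))) = Add(130, Mul(-151, Mul(Pow(-6, -1), -14))) = Add(130, Mul(-151, Mul(Rational(-1, 6), -14))) = Add(130, Mul(-151, Rational(7, 3))) = Add(130, Rational(-1057, 3)) = Rational(-667, 3)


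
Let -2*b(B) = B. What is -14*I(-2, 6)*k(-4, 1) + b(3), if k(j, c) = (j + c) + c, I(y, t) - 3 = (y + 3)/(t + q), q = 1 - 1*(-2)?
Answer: 1541/18 ≈ 85.611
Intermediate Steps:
q = 3 (q = 1 + 2 = 3)
b(B) = -B/2
I(y, t) = 3 + (3 + y)/(3 + t) (I(y, t) = 3 + (y + 3)/(t + 3) = 3 + (3 + y)/(3 + t))
k(j, c) = j + 2*c (k(j, c) = (c + j) + c = j + 2*c)
-14*I(-2, 6)*k(-4, 1) + b(3) = -14*(12 - 2 + 3*6)/(3 + 6)*(-4 + 2*1) - ½*3 = -14*(12 - 2 + 18)/9*(-4 + 2) - 3/2 = -14*(⅑)*28*(-2) - 3/2 = -392*(-2)/9 - 3/2 = -14*(-56/9) - 3/2 = 784/9 - 3/2 = 1541/18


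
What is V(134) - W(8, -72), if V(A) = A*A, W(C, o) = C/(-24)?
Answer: 53869/3 ≈ 17956.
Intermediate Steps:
W(C, o) = -C/24 (W(C, o) = C*(-1/24) = -C/24)
V(A) = A²
V(134) - W(8, -72) = 134² - (-1)*8/24 = 17956 - 1*(-⅓) = 17956 + ⅓ = 53869/3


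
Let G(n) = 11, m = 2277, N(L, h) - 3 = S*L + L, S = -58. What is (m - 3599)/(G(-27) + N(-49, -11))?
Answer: -1322/2807 ≈ -0.47097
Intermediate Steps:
N(L, h) = 3 - 57*L (N(L, h) = 3 + (-58*L + L) = 3 - 57*L)
(m - 3599)/(G(-27) + N(-49, -11)) = (2277 - 3599)/(11 + (3 - 57*(-49))) = -1322/(11 + (3 + 2793)) = -1322/(11 + 2796) = -1322/2807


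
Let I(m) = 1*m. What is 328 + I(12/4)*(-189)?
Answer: -239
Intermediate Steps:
I(m) = m
328 + I(12/4)*(-189) = 328 + (12/4)*(-189) = 328 + (12*(¼))*(-189) = 328 + 3*(-189) = 328 - 567 = -239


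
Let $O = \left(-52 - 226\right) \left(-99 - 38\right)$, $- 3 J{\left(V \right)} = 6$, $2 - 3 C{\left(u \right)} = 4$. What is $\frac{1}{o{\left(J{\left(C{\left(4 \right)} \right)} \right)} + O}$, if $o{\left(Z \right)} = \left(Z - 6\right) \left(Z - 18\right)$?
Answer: $\frac{1}{38246} \approx 2.6147 \cdot 10^{-5}$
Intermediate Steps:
$C{\left(u \right)} = - \frac{2}{3}$ ($C{\left(u \right)} = \frac{2}{3} - \frac{4}{3} = - \frac{2}{3}$)
$J{\left(V \right)} = -2$ ($J{\left(V \right)} = \left(- \frac{1}{3}\right) 6 = -2$)
$o{\left(Z \right)} = \left(-18 + Z\right) \left(-6 + Z\right)$ ($o{\left(Z \right)} = \left(-6 + Z\right) \left(-18 + Z\right) = \left(-18 + Z\right) \left(-6 + Z\right)$)
$O = 38086$ ($O = \left(-278\right) \left(-137\right) = 38086$)
$\frac{1}{o{\left(J{\left(C{\left(4 \right)} \right)} \right)} + O} = \frac{1}{\left(108 + \left(-2\right)^{2} - -48\right) + 38086} = \frac{1}{\left(108 + 4 + 48\right) + 38086} = \frac{1}{160 + 38086} = \frac{1}{38246}$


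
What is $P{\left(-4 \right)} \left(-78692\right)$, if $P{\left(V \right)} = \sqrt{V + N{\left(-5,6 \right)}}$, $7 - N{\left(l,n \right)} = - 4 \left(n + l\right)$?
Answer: $- 78692 \sqrt{7} \approx -2.082 \cdot 10^{5}$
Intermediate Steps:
$N{\left(l,n \right)} = 7 + 4 l + 4 n$ ($N{\left(l,n \right)} = 7 - - 4 \left(n + l\right) = 7 - - 4 \left(l + n\right) = 7 - \left(- 4 l - 4 n\right) = 7 + \left(4 l + 4 n\right) = 7 + 4 l + 4 n$)
$P{\left(V \right)} = \sqrt{11 + V}$ ($P{\left(V \right)} = \sqrt{V + \left(7 + 4 \left(-5\right) + 4 \cdot 6\right)} = \sqrt{V + \left(7 - 20 + 24\right)} = \sqrt{V + 11} = \sqrt{11 + V}$)
$P{\left(-4 \right)} \left(-78692\right) = \sqrt{11 - 4} \left(-78692\right) = \sqrt{7} \left(-78692\right) = - 78692 \sqrt{7}$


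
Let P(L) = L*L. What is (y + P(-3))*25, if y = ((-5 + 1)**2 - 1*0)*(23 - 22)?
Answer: 625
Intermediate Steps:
P(L) = L**2
y = 16 (y = ((-4)**2 + 0)*1 = (16 + 0)*1 = 16*1 = 16)
(y + P(-3))*25 = (16 + (-3)**2)*25 = (16 + 9)*25 = 25*25 = 625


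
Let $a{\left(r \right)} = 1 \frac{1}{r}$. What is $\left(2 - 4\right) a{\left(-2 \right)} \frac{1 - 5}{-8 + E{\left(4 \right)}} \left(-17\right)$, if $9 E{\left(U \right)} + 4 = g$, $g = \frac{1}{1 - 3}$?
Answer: $-8$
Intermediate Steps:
$a{\left(r \right)} = \frac{1}{r}$
$g = - \frac{1}{2}$ ($g = \frac{1}{-2} = - \frac{1}{2} \approx -0.5$)
$E{\left(U \right)} = - \frac{1}{2}$ ($E{\left(U \right)} = - \frac{4}{9} + \frac{1}{9} \left(- \frac{1}{2}\right) = - \frac{4}{9} - \frac{1}{18} = - \frac{1}{2}$)
$\left(2 - 4\right) a{\left(-2 \right)} \frac{1 - 5}{-8 + E{\left(4 \right)}} \left(-17\right) = \frac{2 - 4}{-2} \frac{1 - 5}{-8 - \frac{1}{2}} \left(-17\right) = \left(-2\right) \left(- \frac{1}{2}\right) \left(- \frac{4}{- \frac{17}{2}}\right) \left(-17\right) = 1 \left(\left(-4\right) \left(- \frac{2}{17}\right)\right) \left(-17\right) = 1 \cdot \frac{8}{17} \left(-17\right) = \frac{8}{17} \left(-17\right) = -8$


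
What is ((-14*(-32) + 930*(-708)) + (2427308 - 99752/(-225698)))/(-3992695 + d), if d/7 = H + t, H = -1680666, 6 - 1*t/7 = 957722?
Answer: -28523655880/1010569904487 ≈ -0.028225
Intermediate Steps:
t = -6704012 (t = 42 - 7*957722 = 42 - 6704054 = -6704012)
d = -58692746 (d = 7*(-1680666 - 6704012) = 7*(-8384678) = -58692746)
((-14*(-32) + 930*(-708)) + (2427308 - 99752/(-225698)))/(-3992695 + d) = ((-14*(-32) + 930*(-708)) + (2427308 - 99752/(-225698)))/(-3992695 - 58692746) = ((448 - 658440) + (2427308 - 99752*(-1)/225698))/(-62685441) = (-657992 + (2427308 - 1*(-49876/112849)))*(-1/62685441) = (-657992 + (2427308 + 49876/112849))*(-1/62685441) = (-657992 + 273919330368/112849)*(-1/62685441) = (199665591160/112849)*(-1/62685441) = -28523655880/1010569904487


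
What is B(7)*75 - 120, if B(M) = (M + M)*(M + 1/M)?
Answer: 7380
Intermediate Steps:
B(M) = 2*M*(M + 1/M) (B(M) = (2*M)*(M + 1/M) = 2*M*(M + 1/M))
B(7)*75 - 120 = (2 + 2*7²)*75 - 120 = (2 + 2*49)*75 - 120 = (2 + 98)*75 - 120 = 100*75 - 120 = 7500 - 120 = 7380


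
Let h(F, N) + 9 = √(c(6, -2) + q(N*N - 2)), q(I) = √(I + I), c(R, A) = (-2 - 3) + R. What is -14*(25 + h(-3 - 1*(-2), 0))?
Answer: -224 - 14*√(1 + 2*I) ≈ -241.81 - 11.006*I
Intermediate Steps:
c(R, A) = -5 + R
q(I) = √2*√I (q(I) = √(2*I) = √2*√I)
h(F, N) = -9 + √(1 + √2*√(-2 + N²)) (h(F, N) = -9 + √((-5 + 6) + √2*√(N*N - 2)) = -9 + √(1 + √2*√(N² - 2)) = -9 + √(1 + √2*√(-2 + N²)))
-14*(25 + h(-3 - 1*(-2), 0)) = -14*(25 + (-9 + √(1 + √2*√(-2 + 0²)))) = -14*(25 + (-9 + √(1 + √2*√(-2 + 0)))) = -14*(25 + (-9 + √(1 + √2*√(-2)))) = -14*(25 + (-9 + √(1 + √2*(I*√2)))) = -14*(25 + (-9 + √(1 + 2*I))) = -14*(16 + √(1 + 2*I)) = -224 - 14*√(1 + 2*I)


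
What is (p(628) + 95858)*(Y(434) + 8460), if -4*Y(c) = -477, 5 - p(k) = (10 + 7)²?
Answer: 1639906479/2 ≈ 8.1995e+8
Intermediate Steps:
p(k) = -284 (p(k) = 5 - (10 + 7)² = 5 - 1*17² = 5 - 1*289 = 5 - 289 = -284)
Y(c) = 477/4 (Y(c) = -¼*(-477) = 477/4)
(p(628) + 95858)*(Y(434) + 8460) = (-284 + 95858)*(477/4 + 8460) = 95574*(34317/4) = 1639906479/2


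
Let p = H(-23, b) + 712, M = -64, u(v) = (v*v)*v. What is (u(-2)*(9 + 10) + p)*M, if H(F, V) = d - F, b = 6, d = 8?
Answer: -37824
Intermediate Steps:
u(v) = v³ (u(v) = v²*v = v³)
H(F, V) = 8 - F
p = 743 (p = (8 - 1*(-23)) + 712 = (8 + 23) + 712 = 31 + 712 = 743)
(u(-2)*(9 + 10) + p)*M = ((-2)³*(9 + 10) + 743)*(-64) = (-8*19 + 743)*(-64) = (-152 + 743)*(-64) = 591*(-64) = -37824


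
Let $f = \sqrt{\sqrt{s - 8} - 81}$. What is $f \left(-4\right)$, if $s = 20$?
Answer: $- 4 i \sqrt{81 - 2 \sqrt{3}} \approx - 35.222 i$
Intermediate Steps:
$f = \sqrt{-81 + 2 \sqrt{3}}$ ($f = \sqrt{\sqrt{20 - 8} - 81} = \sqrt{\sqrt{12} - 81} = \sqrt{2 \sqrt{3} - 81} = \sqrt{-81 + 2 \sqrt{3}} \approx 8.8055 i$)
$f \left(-4\right) = \sqrt{-81 + 2 \sqrt{3}} \left(-4\right) = - 4 \sqrt{-81 + 2 \sqrt{3}}$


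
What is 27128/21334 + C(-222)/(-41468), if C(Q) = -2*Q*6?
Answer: 133513766/110584789 ≈ 1.2073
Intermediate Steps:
C(Q) = -12*Q
27128/21334 + C(-222)/(-41468) = 27128/21334 - 12*(-222)/(-41468) = 27128*(1/21334) + 2664*(-1/41468) = 13564/10667 - 666/10367 = 133513766/110584789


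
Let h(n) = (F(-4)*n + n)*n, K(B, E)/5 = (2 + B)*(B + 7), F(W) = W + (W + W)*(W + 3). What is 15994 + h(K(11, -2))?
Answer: 6860494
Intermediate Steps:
F(W) = W + 2*W*(3 + W) (F(W) = W + (2*W)*(3 + W) = W + 2*W*(3 + W))
K(B, E) = 5*(2 + B)*(7 + B) (K(B, E) = 5*((2 + B)*(B + 7)) = 5*((2 + B)*(7 + B)) = 5*(2 + B)*(7 + B))
h(n) = 5*n**2 (h(n) = ((-4*(7 + 2*(-4)))*n + n)*n = ((-4*(7 - 8))*n + n)*n = ((-4*(-1))*n + n)*n = (4*n + n)*n = (5*n)*n = 5*n**2)
15994 + h(K(11, -2)) = 15994 + 5*(70 + 5*11**2 + 45*11)**2 = 15994 + 5*(70 + 5*121 + 495)**2 = 15994 + 5*(70 + 605 + 495)**2 = 15994 + 5*1170**2 = 15994 + 5*1368900 = 15994 + 6844500 = 6860494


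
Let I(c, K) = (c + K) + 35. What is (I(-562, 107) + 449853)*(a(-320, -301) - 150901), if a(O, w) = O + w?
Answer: -68098987026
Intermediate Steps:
I(c, K) = 35 + K + c (I(c, K) = (K + c) + 35 = 35 + K + c)
(I(-562, 107) + 449853)*(a(-320, -301) - 150901) = ((35 + 107 - 562) + 449853)*((-320 - 301) - 150901) = (-420 + 449853)*(-621 - 150901) = 449433*(-151522) = -68098987026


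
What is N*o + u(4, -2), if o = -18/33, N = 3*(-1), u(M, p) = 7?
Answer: 95/11 ≈ 8.6364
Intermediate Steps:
N = -3
o = -6/11 (o = -18*1/33 = -6/11 ≈ -0.54545)
N*o + u(4, -2) = -3*(-6/11) + 7 = 18/11 + 7 = 95/11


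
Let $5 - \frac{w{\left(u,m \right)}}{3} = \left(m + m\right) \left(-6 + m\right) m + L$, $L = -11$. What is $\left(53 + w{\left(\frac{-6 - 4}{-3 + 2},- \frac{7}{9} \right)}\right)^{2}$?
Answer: $\frac{931531441}{59049} \approx 15776.0$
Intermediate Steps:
$w{\left(u,m \right)} = 48 - 6 m^{2} \left(-6 + m\right)$ ($w{\left(u,m \right)} = 15 - 3 \left(\left(m + m\right) \left(-6 + m\right) m - 11\right) = 15 - 3 \left(2 m \left(-6 + m\right) m - 11\right) = 15 - 3 \left(2 m^{2} \left(-6 + m\right) - 11\right) = 15 - 3 \left(-11 + 2 m^{2} \left(-6 + m\right)\right) = 15 - \left(-33 + 6 m^{2} \left(-6 + m\right)\right) = 48 - 6 m^{2} \left(-6 + m\right)$)
$\left(53 + w{\left(\frac{-6 - 4}{-3 + 2},- \frac{7}{9} \right)}\right)^{2} = \left(53 + \left(48 - 6 \left(- \frac{7}{9}\right)^{3} + 36 \left(- \frac{7}{9}\right)^{2}\right)\right)^{2} = \left(53 + \left(48 - - \frac{686}{243} + 36 \cdot \frac{49}{81}\right)\right)^{2} = \left(53 + \left(48 + \frac{686}{243} + \frac{196}{9}\right)\right)^{2} = \left(53 + \frac{17642}{243}\right)^{2} = \left(\frac{30521}{243}\right)^{2} = \frac{931531441}{59049}$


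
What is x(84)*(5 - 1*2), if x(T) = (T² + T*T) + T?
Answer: 42588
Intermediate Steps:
x(T) = T + 2*T² (x(T) = (T² + T²) + T = 2*T² + T = T + 2*T²)
x(84)*(5 - 1*2) = (84*(1 + 2*84))*(5 - 1*2) = (84*(1 + 168))*(5 - 2) = (84*169)*3 = 14196*3 = 42588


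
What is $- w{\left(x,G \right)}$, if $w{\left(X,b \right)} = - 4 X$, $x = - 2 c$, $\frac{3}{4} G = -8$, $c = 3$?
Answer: $-24$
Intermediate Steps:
$G = - \frac{32}{3}$ ($G = \frac{4}{3} \left(-8\right) = - \frac{32}{3} \approx -10.667$)
$x = -6$ ($x = \left(-2\right) 3 = -6$)
$- w{\left(x,G \right)} = - \left(-4\right) \left(-6\right) = \left(-1\right) 24 = -24$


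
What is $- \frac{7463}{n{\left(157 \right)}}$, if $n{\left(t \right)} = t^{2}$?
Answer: $- \frac{7463}{24649} \approx -0.30277$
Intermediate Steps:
$- \frac{7463}{n{\left(157 \right)}} = - \frac{7463}{157^{2}} = - \frac{7463}{24649}$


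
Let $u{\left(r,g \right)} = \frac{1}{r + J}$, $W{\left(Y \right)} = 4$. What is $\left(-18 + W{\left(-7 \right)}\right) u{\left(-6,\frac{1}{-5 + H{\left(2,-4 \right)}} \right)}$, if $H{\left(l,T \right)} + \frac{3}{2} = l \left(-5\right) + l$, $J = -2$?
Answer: $\frac{7}{4} \approx 1.75$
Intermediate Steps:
$H{\left(l,T \right)} = - \frac{3}{2} - 4 l$ ($H{\left(l,T \right)} = - \frac{3}{2} + \left(l \left(-5\right) + l\right) = - \frac{3}{2} + \left(- 5 l + l\right) = - \frac{3}{2} - 4 l$)
$u{\left(r,g \right)} = \frac{1}{-2 + r}$ ($u{\left(r,g \right)} = \frac{1}{r - 2} = \frac{1}{-2 + r}$)
$\left(-18 + W{\left(-7 \right)}\right) u{\left(-6,\frac{1}{-5 + H{\left(2,-4 \right)}} \right)} = \frac{-18 + 4}{-2 - 6} = - \frac{14}{-8} = \left(-14\right) \left(- \frac{1}{8}\right) = \frac{7}{4}$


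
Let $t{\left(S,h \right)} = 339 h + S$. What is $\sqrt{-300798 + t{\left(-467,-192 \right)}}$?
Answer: $i \sqrt{366353} \approx 605.27 i$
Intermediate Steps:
$t{\left(S,h \right)} = S + 339 h$
$\sqrt{-300798 + t{\left(-467,-192 \right)}} = \sqrt{-300798 + \left(-467 + 339 \left(-192\right)\right)} = \sqrt{-300798 - 65555} = \sqrt{-366353} = i \sqrt{366353}$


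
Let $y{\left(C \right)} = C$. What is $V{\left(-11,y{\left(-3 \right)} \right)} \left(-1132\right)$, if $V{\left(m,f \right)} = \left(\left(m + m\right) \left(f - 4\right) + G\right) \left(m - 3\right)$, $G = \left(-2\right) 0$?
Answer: $2440592$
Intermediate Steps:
$G = 0$
$V{\left(m,f \right)} = 2 m \left(-4 + f\right) \left(-3 + m\right)$ ($V{\left(m,f \right)} = \left(\left(m + m\right) \left(f - 4\right) + 0\right) \left(m - 3\right) = \left(2 m \left(-4 + f\right) + 0\right) \left(-3 + m\right) = 2 m \left(-4 + f\right) \left(-3 + m\right)$)
$V{\left(-11,y{\left(-3 \right)} \right)} \left(-1132\right) = 2 \left(-11\right) \left(12 - -44 - -9 - -33\right) \left(-1132\right) = 2 \left(-11\right) \left(12 + 44 + 9 + 33\right) \left(-1132\right) = 2 \left(-11\right) 98 \left(-1132\right) = \left(-2156\right) \left(-1132\right) = 2440592$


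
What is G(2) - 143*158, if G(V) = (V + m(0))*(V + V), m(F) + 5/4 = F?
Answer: -22591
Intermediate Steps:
m(F) = -5/4 + F
G(V) = 2*V*(-5/4 + V) (G(V) = (V + (-5/4 + 0))*(V + V) = (V - 5/4)*(2*V) = (-5/4 + V)*(2*V) = 2*V*(-5/4 + V))
G(2) - 143*158 = (1/2)*2*(-5 + 4*2) - 143*158 = (1/2)*2*(-5 + 8) - 22594 = (1/2)*2*3 - 22594 = 3 - 22594 = -22591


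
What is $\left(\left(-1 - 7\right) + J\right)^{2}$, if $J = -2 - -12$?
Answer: $4$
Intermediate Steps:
$J = 10$ ($J = -2 + 12 = 10$)
$\left(\left(-1 - 7\right) + J\right)^{2} = \left(\left(-1 - 7\right) + 10\right)^{2} = \left(-8 + 10\right)^{2} = 2^{2} = 4$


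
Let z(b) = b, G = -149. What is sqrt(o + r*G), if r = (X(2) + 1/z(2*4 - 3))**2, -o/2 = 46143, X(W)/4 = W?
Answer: I*sqrt(2557619)/5 ≈ 319.85*I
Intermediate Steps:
X(W) = 4*W
o = -92286 (o = -2*46143 = -92286)
r = 1681/25 (r = (4*2 + 1/(2*4 - 3))**2 = (8 + 1/(8 - 3))**2 = (8 + 1/5)**2 = (41/5)**2 = 1681/25 ≈ 67.240)
sqrt(o + r*G) = sqrt(-92286 + (1681/25)*(-149)) = sqrt(-92286 - 250469/25) = sqrt(-2557619/25) = I*sqrt(2557619)/5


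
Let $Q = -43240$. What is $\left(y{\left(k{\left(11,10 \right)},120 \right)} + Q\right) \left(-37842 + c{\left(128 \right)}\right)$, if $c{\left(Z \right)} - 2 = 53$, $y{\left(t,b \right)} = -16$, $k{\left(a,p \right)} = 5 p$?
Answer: $1634514472$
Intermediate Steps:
$c{\left(Z \right)} = 55$ ($c{\left(Z \right)} = 2 + 53 = 55$)
$\left(y{\left(k{\left(11,10 \right)},120 \right)} + Q\right) \left(-37842 + c{\left(128 \right)}\right) = \left(-16 - 43240\right) \left(-37842 + 55\right) = \left(-43256\right) \left(-37787\right) = 1634514472$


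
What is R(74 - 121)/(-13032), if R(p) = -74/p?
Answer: -37/306252 ≈ -0.00012082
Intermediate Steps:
R(74 - 121)/(-13032) = -74/(74 - 121)/(-13032) = -74/(-47)*(-1/13032) = -74*(-1/47)*(-1/13032) = (74/47)*(-1/13032) = -37/306252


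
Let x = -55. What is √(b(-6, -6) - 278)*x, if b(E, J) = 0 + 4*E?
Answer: -55*I*√302 ≈ -955.8*I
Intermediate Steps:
b(E, J) = 4*E
√(b(-6, -6) - 278)*x = √(4*(-6) - 278)*(-55) = √(-24 - 278)*(-55) = √(-302)*(-55) = (I*√302)*(-55) = -55*I*√302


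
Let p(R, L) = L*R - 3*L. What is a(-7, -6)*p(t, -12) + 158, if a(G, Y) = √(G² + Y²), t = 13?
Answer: 158 - 120*√85 ≈ -948.35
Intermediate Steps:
p(R, L) = -3*L + L*R
a(-7, -6)*p(t, -12) + 158 = √((-7)² + (-6)²)*(-12*(-3 + 13)) + 158 = √(49 + 36)*(-12*10) + 158 = √85*(-120) + 158 = -120*√85 + 158 = 158 - 120*√85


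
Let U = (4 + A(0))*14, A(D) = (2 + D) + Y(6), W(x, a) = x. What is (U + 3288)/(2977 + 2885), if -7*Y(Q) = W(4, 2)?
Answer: 1682/2931 ≈ 0.57387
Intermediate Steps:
Y(Q) = -4/7 (Y(Q) = -1/7*4 = -4/7)
A(D) = 10/7 + D (A(D) = (2 + D) - 4/7 = 10/7 + D)
U = 76 (U = (4 + (10/7 + 0))*14 = (4 + 10/7)*14 = (38/7)*14 = 76)
(U + 3288)/(2977 + 2885) = (76 + 3288)/(2977 + 2885) = 3364/5862 = 3364*(1/5862) = 1682/2931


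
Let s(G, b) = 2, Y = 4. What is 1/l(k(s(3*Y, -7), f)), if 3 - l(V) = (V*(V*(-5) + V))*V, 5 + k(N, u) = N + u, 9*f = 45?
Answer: 1/35 ≈ 0.028571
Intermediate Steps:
f = 5 (f = (⅑)*45 = 5)
k(N, u) = -5 + N + u (k(N, u) = -5 + (N + u) = -5 + N + u)
l(V) = 3 + 4*V³ (l(V) = 3 - V*(V*(-5) + V)*V = 3 - V*(-5*V + V)*V = 3 - V*(-4*V)*V = 3 - (-4*V²)*V = 3 - (-4)*V³ = 3 + 4*V³)
1/l(k(s(3*Y, -7), f)) = 1/(3 + 4*(-5 + 2 + 5)³) = 1/(3 + 4*2³) = 1/(3 + 4*8) = 1/(3 + 32) = 1/35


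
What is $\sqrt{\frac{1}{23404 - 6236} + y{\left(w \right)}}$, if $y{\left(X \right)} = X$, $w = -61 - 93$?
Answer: $\frac{i \sqrt{2836873583}}{4292} \approx 12.41 i$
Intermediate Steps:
$w = -154$ ($w = -61 - 93 = -154$)
$\sqrt{\frac{1}{23404 - 6236} + y{\left(w \right)}} = \sqrt{\frac{1}{23404 - 6236} - 154} = \sqrt{\frac{1}{17168} - 154} = \sqrt{- \frac{2643871}{17168}} = \frac{i \sqrt{2836873583}}{4292}$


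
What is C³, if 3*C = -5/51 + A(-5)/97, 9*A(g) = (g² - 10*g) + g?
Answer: -18609625/88257832883667 ≈ -2.1086e-7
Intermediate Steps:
A(g) = -g + g²/9 (A(g) = ((g² - 10*g) + g)/9 = (g² - 9*g)/9 = -g + g²/9)
C = -265/44523 (C = (-5/51 + ((⅑)*(-5)*(-9 - 5))/97)/3 = (-5*1/51 + ((⅑)*(-5)*(-14))*(1/97))/3 = (-5/51 + (70/9)*(1/97))/3 = (-5/51 + 70/873)/3 = (⅓)*(-265/14841) = -265/44523 ≈ -0.0059520)
C³ = (-265/44523)³ = -18609625/88257832883667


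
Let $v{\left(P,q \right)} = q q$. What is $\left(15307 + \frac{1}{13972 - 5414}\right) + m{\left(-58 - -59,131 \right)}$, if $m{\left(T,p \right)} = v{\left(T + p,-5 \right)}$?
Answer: $\frac{131211257}{8558} \approx 15332.0$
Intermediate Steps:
$v{\left(P,q \right)} = q^{2}$
$m{\left(T,p \right)} = 25$ ($m{\left(T,p \right)} = \left(-5\right)^{2} = 25$)
$\left(15307 + \frac{1}{13972 - 5414}\right) + m{\left(-58 - -59,131 \right)} = \left(15307 + \frac{1}{13972 - 5414}\right) + 25 = \left(15307 + \frac{1}{8558}\right) + 25 = \frac{130997307}{8558} + 25 = \frac{131211257}{8558}$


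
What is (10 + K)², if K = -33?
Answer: 529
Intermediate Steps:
(10 + K)² = (10 - 33)² = (-23)² = 529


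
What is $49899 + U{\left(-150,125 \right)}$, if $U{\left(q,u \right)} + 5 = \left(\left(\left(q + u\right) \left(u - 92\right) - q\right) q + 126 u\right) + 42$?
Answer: $166936$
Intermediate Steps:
$U{\left(q,u \right)} = 37 + 126 u + q \left(- q + \left(-92 + u\right) \left(q + u\right)\right)$ ($U{\left(q,u \right)} = -5 + \left(\left(\left(\left(q + u\right) \left(u - 92\right) - q\right) q + 126 u\right) + 42\right) = -5 + \left(\left(\left(\left(q + u\right) \left(-92 + u\right) - q\right) q + 126 u\right) + 42\right) = -5 + \left(\left(\left(\left(-92 + u\right) \left(q + u\right) - q\right) q + 126 u\right) + 42\right) = -5 + \left(\left(\left(- q + \left(-92 + u\right) \left(q + u\right)\right) q + 126 u\right) + 42\right) = -5 + \left(\left(q \left(- q + \left(-92 + u\right) \left(q + u\right)\right) + 126 u\right) + 42\right) = -5 + \left(\left(126 u + q \left(- q + \left(-92 + u\right) \left(q + u\right)\right)\right) + 42\right) = -5 + \left(42 + 126 u + q \left(- q + \left(-92 + u\right) \left(q + u\right)\right)\right) = 37 + 126 u + q \left(- q + \left(-92 + u\right) \left(q + u\right)\right)$)
$49899 + U{\left(-150,125 \right)} = 49899 + \left(37 - 93 \left(-150\right)^{2} + 126 \cdot 125 - 150 \cdot 125^{2} + 125 \left(-150\right)^{2} - \left(-13800\right) 125\right) = 49899 + \left(37 - 2092500 + 15750 - 2343750 + 125 \cdot 22500 + 1725000\right) = 49899 + \left(37 - 2092500 + 15750 - 2343750 + 2812500 + 1725000\right) = 49899 + 117037 = 166936$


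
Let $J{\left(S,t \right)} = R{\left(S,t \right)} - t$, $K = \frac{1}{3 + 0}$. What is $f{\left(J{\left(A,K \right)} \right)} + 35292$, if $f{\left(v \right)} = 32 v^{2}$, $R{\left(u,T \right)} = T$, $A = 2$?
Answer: $35292$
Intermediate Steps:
$K = \frac{1}{3} \approx 0.33333$
$J{\left(S,t \right)} = 0$ ($J{\left(S,t \right)} = t - t = 0$)
$f{\left(J{\left(A,K \right)} \right)} + 35292 = 32 \cdot 0^{2} + 35292 = 32 \cdot 0 + 35292 = 0 + 35292 = 35292$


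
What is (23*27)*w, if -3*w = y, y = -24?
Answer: 4968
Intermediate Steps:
w = 8 (w = -⅓*(-24) = 8)
(23*27)*w = (23*27)*8 = 621*8 = 4968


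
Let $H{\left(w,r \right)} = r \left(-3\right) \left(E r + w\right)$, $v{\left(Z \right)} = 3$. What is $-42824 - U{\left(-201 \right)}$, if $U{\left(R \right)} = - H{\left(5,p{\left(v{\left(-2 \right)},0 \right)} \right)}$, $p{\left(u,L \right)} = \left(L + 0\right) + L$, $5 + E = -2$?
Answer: $-42824$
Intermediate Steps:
$E = -7$ ($E = -5 - 2 = -7$)
$p{\left(u,L \right)} = 2 L$ ($p{\left(u,L \right)} = L + L = 2 L$)
$H{\left(w,r \right)} = - 3 r \left(w - 7 r\right)$ ($H{\left(w,r \right)} = r \left(-3\right) \left(- 7 r + w\right) = - 3 r \left(w - 7 r\right)$)
$U{\left(R \right)} = 0$ ($U{\left(R \right)} = - 3 \cdot 2 \cdot 0 \left(\left(-1\right) 5 + 7 \cdot 2 \cdot 0\right) = - 3 \cdot 0 \left(-5 + 7 \cdot 0\right) = - 3 \cdot 0 \left(-5 + 0\right) = - 3 \cdot 0 \left(-5\right) = \left(-1\right) 0 = 0$)
$-42824 - U{\left(-201 \right)} = -42824 - 0 = -42824 + 0 = -42824$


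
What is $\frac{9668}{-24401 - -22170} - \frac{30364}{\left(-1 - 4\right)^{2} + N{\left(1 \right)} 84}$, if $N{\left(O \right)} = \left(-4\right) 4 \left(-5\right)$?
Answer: $- \frac{132952744}{15048095} \approx -8.8352$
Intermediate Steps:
$N{\left(O \right)} = 80$ ($N{\left(O \right)} = \left(-16\right) \left(-5\right) = 80$)
$\frac{9668}{-24401 - -22170} - \frac{30364}{\left(-1 - 4\right)^{2} + N{\left(1 \right)} 84} = \frac{9668}{-24401 - -22170} - \frac{30364}{\left(-1 - 4\right)^{2} + 80 \cdot 84} = \frac{9668}{-24401 + 22170} - \frac{30364}{\left(-5\right)^{2} + 6720} = \frac{9668}{-2231} - \frac{30364}{25 + 6720} = 9668 \left(- \frac{1}{2231}\right) - \frac{30364}{6745} = - \frac{9668}{2231} - \frac{30364}{6745} = - \frac{132952744}{15048095}$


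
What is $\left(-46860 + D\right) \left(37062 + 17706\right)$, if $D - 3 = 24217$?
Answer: $-1239947520$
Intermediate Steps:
$D = 24220$ ($D = 3 + 24217 = 24220$)
$\left(-46860 + D\right) \left(37062 + 17706\right) = \left(-46860 + 24220\right) \left(37062 + 17706\right) = \left(-22640\right) 54768 = -1239947520$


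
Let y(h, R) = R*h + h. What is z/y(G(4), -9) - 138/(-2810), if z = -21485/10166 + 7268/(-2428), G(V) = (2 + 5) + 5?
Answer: 28383638791/277437459520 ≈ 0.10231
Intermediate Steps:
G(V) = 12 (G(V) = 7 + 5 = 12)
y(h, R) = h + R*h
z = -31513017/6170762 (z = -21485*1/10166 + 7268*(-1/2428) = -21485/10166 - 1817/607 = -31513017/6170762 ≈ -5.1068)
z/y(G(4), -9) - 138/(-2810) = -31513017*1/(12*(1 - 9))/6170762 - 138/(-2810) = -31513017/(6170762*(12*(-8))) - 138*(-1/2810) = -31513017/6170762/(-96) + 69/1405 = -31513017/6170762*(-1/96) + 69/1405 = 10504339/197464384 + 69/1405 = 28383638791/277437459520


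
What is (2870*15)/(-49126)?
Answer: -3075/3509 ≈ -0.87632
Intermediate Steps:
(2870*15)/(-49126) = 43050*(-1/49126) = -3075/3509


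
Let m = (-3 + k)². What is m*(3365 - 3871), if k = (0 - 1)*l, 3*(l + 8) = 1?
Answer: -99176/9 ≈ -11020.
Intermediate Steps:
l = -23/3 (l = -8 + (⅓)*1 = -8 + ⅓ = -23/3 ≈ -7.6667)
k = 23/3 (k = (0 - 1)*(-23/3) = -1*(-23/3) = 23/3 ≈ 7.6667)
m = 196/9 (m = (-3 + 23/3)² = (14/3)² = 196/9 ≈ 21.778)
m*(3365 - 3871) = 196*(3365 - 3871)/9 = (196/9)*(-506) = -99176/9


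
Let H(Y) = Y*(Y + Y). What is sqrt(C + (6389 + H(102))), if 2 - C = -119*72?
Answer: sqrt(35767) ≈ 189.12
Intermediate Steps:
H(Y) = 2*Y**2 (H(Y) = Y*(2*Y) = 2*Y**2)
C = 8570 (C = 2 - (-119)*72 = 2 - 1*(-8568) = 2 + 8568 = 8570)
sqrt(C + (6389 + H(102))) = sqrt(8570 + (6389 + 2*102**2)) = sqrt(8570 + (6389 + 2*10404)) = sqrt(8570 + (6389 + 20808)) = sqrt(8570 + 27197) = sqrt(35767)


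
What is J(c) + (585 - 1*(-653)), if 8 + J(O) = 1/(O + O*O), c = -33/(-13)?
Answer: 1867309/1518 ≈ 1230.1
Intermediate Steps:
c = 33/13 (c = -33*(-1/13) = 33/13 ≈ 2.5385)
J(O) = -8 + 1/(O + O**2) (J(O) = -8 + 1/(O + O*O) = -8 + 1/(O + O**2))
J(c) + (585 - 1*(-653)) = (1 - 8*33/13 - 8*(33/13)**2)/((33/13)*(1 + 33/13)) + (585 - 1*(-653)) = 13*(1 - 264/13 - 8*1089/169)/(33*(46/13)) + (585 + 653) = (13/33)*(13/46)*(1 - 264/13 - 8712/169) + 1238 = (13/33)*(13/46)*(-11975/169) + 1238 = -11975/1518 + 1238 = 1867309/1518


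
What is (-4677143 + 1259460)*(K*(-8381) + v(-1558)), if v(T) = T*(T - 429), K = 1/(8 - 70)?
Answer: -656005909145339/62 ≈ -1.0581e+13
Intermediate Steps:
K = -1/62 (K = 1/(-62) = -1/62 ≈ -0.016129)
v(T) = T*(-429 + T)
(-4677143 + 1259460)*(K*(-8381) + v(-1558)) = (-4677143 + 1259460)*(-1/62*(-8381) - 1558*(-429 - 1558)) = -3417683*(8381/62 - 1558*(-1987)) = -3417683*(8381/62 + 3095746) = -3417683*191944633/62 = -656005909145339/62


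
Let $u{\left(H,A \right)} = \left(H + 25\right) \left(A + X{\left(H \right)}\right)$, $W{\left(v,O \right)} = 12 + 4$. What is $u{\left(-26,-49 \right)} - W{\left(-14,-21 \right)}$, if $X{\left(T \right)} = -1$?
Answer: $34$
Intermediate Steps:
$W{\left(v,O \right)} = 16$
$u{\left(H,A \right)} = \left(-1 + A\right) \left(25 + H\right)$ ($u{\left(H,A \right)} = \left(H + 25\right) \left(A - 1\right) = \left(25 + H\right) \left(-1 + A\right) = \left(-1 + A\right) \left(25 + H\right)$)
$u{\left(-26,-49 \right)} - W{\left(-14,-21 \right)} = \left(-25 - -26 + 25 \left(-49\right) - -1274\right) - 16 = \left(-25 + 26 - 1225 + 1274\right) - 16 = 50 - 16 = 34$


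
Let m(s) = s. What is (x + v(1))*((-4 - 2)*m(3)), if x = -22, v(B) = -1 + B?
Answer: 396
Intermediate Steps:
(x + v(1))*((-4 - 2)*m(3)) = (-22 + (-1 + 1))*((-4 - 2)*3) = (-22 + 0)*(-6*3) = -22*(-18) = 396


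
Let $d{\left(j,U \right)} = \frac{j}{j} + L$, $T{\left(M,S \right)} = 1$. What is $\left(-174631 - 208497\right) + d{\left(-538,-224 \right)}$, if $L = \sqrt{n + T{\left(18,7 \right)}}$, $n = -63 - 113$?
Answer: $-383127 + 5 i \sqrt{7} \approx -3.8313 \cdot 10^{5} + 13.229 i$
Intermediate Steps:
$n = -176$ ($n = -63 - 113 = -176$)
$L = 5 i \sqrt{7}$ ($L = \sqrt{-176 + 1} = \sqrt{-175} = 5 i \sqrt{7} \approx 13.229 i$)
$d{\left(j,U \right)} = 1 + 5 i \sqrt{7}$ ($d{\left(j,U \right)} = \frac{j}{j} + 5 i \sqrt{7} = 1 + 5 i \sqrt{7}$)
$\left(-174631 - 208497\right) + d{\left(-538,-224 \right)} = \left(-174631 - 208497\right) + \left(1 + 5 i \sqrt{7}\right) = -383128 + \left(1 + 5 i \sqrt{7}\right) = -383127 + 5 i \sqrt{7}$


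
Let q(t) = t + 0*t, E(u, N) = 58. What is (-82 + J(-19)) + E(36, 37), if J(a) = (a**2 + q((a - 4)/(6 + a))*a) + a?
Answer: 3697/13 ≈ 284.38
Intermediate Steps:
q(t) = t (q(t) = t + 0 = t)
J(a) = a + a**2 + a*(-4 + a)/(6 + a) (J(a) = (a**2 + ((a - 4)/(6 + a))*a) + a = (a**2 + ((-4 + a)/(6 + a))*a) + a = (a**2 + a*(-4 + a)/(6 + a)) + a = a + a**2 + a*(-4 + a)/(6 + a))
(-82 + J(-19)) + E(36, 37) = (-82 - 19*(2 + (-19)**2 + 8*(-19))/(6 - 19)) + 58 = (-82 - 19*(2 + 361 - 152)/(-13)) + 58 = (-82 - 19*(-1/13)*211) + 58 = (-82 + 4009/13) + 58 = 2943/13 + 58 = 3697/13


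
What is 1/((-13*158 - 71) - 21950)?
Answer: -1/24075 ≈ -4.1537e-5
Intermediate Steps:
1/((-13*158 - 71) - 21950) = 1/((-2054 - 71) - 21950) = 1/(-2125 - 21950) = 1/(-24075) = -1/24075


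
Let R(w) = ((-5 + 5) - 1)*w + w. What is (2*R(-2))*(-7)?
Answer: 0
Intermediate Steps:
R(w) = 0 (R(w) = (0 - 1)*w + w = -w + w = 0)
(2*R(-2))*(-7) = (2*0)*(-7) = 0*(-7) = 0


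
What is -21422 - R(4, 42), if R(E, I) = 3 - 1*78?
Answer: -21347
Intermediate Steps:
R(E, I) = -75 (R(E, I) = 3 - 78 = -75)
-21422 - R(4, 42) = -21422 - 1*(-75) = -21422 + 75 = -21347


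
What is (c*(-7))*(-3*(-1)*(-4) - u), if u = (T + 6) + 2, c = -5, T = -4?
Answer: -560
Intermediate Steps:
u = 4 (u = (-4 + 6) + 2 = 2 + 2 = 4)
(c*(-7))*(-3*(-1)*(-4) - u) = (-5*(-7))*(-3*(-1)*(-4) - 1*4) = 35*(3*(-4) - 4) = 35*(-12 - 4) = 35*(-16) = -560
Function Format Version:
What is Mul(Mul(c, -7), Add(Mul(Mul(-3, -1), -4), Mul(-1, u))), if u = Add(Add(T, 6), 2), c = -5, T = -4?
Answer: -560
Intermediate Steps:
u = 4 (u = Add(Add(-4, 6), 2) = Add(2, 2) = 4)
Mul(Mul(c, -7), Add(Mul(Mul(-3, -1), -4), Mul(-1, u))) = Mul(Mul(-5, -7), Add(Mul(Mul(-3, -1), -4), Mul(-1, 4))) = Mul(35, Add(Mul(3, -4), -4)) = Mul(35, Add(-12, -4)) = Mul(35, -16) = -560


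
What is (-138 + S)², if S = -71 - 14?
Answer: 49729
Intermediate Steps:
S = -85
(-138 + S)² = (-138 - 85)² = (-223)² = 49729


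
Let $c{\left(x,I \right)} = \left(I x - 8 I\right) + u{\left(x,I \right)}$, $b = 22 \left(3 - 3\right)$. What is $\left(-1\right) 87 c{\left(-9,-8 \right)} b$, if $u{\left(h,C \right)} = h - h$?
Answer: $0$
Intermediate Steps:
$u{\left(h,C \right)} = 0$
$b = 0$ ($b = 22 \cdot 0 = 0$)
$c{\left(x,I \right)} = - 8 I + I x$ ($c{\left(x,I \right)} = \left(I x - 8 I\right) + 0 = \left(- 8 I + I x\right) + 0 = - 8 I + I x$)
$\left(-1\right) 87 c{\left(-9,-8 \right)} b = \left(-1\right) 87 \left(- 8 \left(-8 - 9\right)\right) 0 = - 87 \left(\left(-8\right) \left(-17\right)\right) 0 = \left(-87\right) 136 \cdot 0 = \left(-11832\right) 0 = 0$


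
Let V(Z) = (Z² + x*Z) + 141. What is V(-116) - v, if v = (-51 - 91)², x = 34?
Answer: -10511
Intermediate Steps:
V(Z) = 141 + Z² + 34*Z (V(Z) = (Z² + 34*Z) + 141 = 141 + Z² + 34*Z)
v = 20164 (v = (-142)² = 20164)
V(-116) - v = (141 + (-116)² + 34*(-116)) - 1*20164 = (141 + 13456 - 3944) - 20164 = 9653 - 20164 = -10511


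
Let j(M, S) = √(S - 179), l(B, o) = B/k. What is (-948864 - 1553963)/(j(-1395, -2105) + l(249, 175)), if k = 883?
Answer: -550289064009/1780871677 + 3902853361606*I*√571/1780871677 ≈ -309.0 + 52368.0*I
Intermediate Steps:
l(B, o) = B/883
j(M, S) = √(-179 + S)
(-948864 - 1553963)/(j(-1395, -2105) + l(249, 175)) = (-948864 - 1553963)/(√(-179 - 2105) + (1/883)*249) = -2502827/(√(-2284) + 249/883) = -2502827/(2*I*√571 + 249/883) = -2502827/(249/883 + 2*I*√571)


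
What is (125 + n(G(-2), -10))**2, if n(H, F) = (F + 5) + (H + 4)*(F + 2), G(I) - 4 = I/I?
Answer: 2304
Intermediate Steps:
G(I) = 5 (G(I) = 4 + I/I = 4 + 1 = 5)
n(H, F) = 5 + F + (2 + F)*(4 + H) (n(H, F) = (5 + F) + (4 + H)*(2 + F) = (5 + F) + (2 + F)*(4 + H) = 5 + F + (2 + F)*(4 + H))
(125 + n(G(-2), -10))**2 = (125 + (13 + 2*5 + 5*(-10) - 10*5))**2 = (125 + (13 + 10 - 50 - 50))**2 = (125 - 77)**2 = 48**2 = 2304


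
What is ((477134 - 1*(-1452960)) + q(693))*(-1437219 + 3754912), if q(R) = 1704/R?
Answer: 147621244717918/33 ≈ 4.4734e+12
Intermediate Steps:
((477134 - 1*(-1452960)) + q(693))*(-1437219 + 3754912) = ((477134 - 1*(-1452960)) + 1704/693)*(-1437219 + 3754912) = ((477134 + 1452960) + 1704*(1/693))*2317693 = (1930094 + 568/231)*2317693 = (445852282/231)*2317693 = 147621244717918/33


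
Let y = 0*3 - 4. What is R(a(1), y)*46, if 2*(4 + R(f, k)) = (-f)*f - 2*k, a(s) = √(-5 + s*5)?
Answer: 0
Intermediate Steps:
a(s) = √(-5 + 5*s)
y = -4 (y = 0 - 4 = -4)
R(f, k) = -4 - k - f²/2 (R(f, k) = -4 + ((-f)*f - 2*k)/2 = -4 + (-f² - 2*k)/2 = -4 + (-k - f²/2) = -4 - k - f²/2)
R(a(1), y)*46 = (-4 - 1*(-4) - (√(-5 + 5*1))²/2)*46 = (-4 + 4 - (√(-5 + 5))²/2)*46 = (-4 + 4 - (√0)²/2)*46 = (-4 + 4 - ½*0²)*46 = (-4 + 4 - ½*0)*46 = (-4 + 4 + 0)*46 = 0*46 = 0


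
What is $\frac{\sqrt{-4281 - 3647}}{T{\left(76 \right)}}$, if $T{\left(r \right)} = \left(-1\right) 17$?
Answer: $- \frac{2 i \sqrt{1982}}{17} \approx - 5.2376 i$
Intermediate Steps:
$T{\left(r \right)} = -17$
$\frac{\sqrt{-4281 - 3647}}{T{\left(76 \right)}} = \frac{\sqrt{-4281 - 3647}}{-17} = \sqrt{-7928} \left(- \frac{1}{17}\right) = 2 i \sqrt{1982} \left(- \frac{1}{17}\right) = - \frac{2 i \sqrt{1982}}{17}$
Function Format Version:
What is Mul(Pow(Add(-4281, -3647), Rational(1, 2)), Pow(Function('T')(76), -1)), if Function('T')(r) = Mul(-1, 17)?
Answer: Mul(Rational(-2, 17), I, Pow(1982, Rational(1, 2))) ≈ Mul(-5.2376, I)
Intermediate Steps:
Function('T')(r) = -17
Mul(Pow(Add(-4281, -3647), Rational(1, 2)), Pow(Function('T')(76), -1)) = Mul(Pow(Add(-4281, -3647), Rational(1, 2)), Pow(-17, -1)) = Mul(Pow(-7928, Rational(1, 2)), Rational(-1, 17)) = Mul(Mul(2, I, Pow(1982, Rational(1, 2))), Rational(-1, 17)) = Mul(Rational(-2, 17), I, Pow(1982, Rational(1, 2)))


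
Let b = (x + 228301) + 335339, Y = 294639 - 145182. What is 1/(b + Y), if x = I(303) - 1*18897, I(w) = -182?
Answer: 1/694018 ≈ 1.4409e-6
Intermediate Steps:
x = -19079 (x = -182 - 1*18897 = -182 - 18897 = -19079)
Y = 149457
b = 544561 (b = (-19079 + 228301) + 335339 = 209222 + 335339 = 544561)
1/(b + Y) = 1/(544561 + 149457) = 1/694018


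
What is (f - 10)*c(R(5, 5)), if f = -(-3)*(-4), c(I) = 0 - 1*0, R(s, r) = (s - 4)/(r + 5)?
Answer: 0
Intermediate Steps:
R(s, r) = (-4 + s)/(5 + r)
c(I) = 0 (c(I) = 0 + 0 = 0)
f = -12 (f = -3*4 = -12)
(f - 10)*c(R(5, 5)) = (-12 - 10)*0 = -22*0 = 0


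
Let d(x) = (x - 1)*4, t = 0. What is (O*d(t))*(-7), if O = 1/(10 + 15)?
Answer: 28/25 ≈ 1.1200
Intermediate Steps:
d(x) = -4 + 4*x (d(x) = (-1 + x)*4 = -4 + 4*x)
O = 1/25 ≈ 0.040000
(O*d(t))*(-7) = ((-4 + 4*0)/25)*(-7) = ((-4 + 0)/25)*(-7) = ((1/25)*(-4))*(-7) = -4/25*(-7) = 28/25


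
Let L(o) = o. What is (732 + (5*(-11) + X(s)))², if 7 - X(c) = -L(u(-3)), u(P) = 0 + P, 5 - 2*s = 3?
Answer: 463761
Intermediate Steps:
s = 1 (s = 5/2 - ½*3 = 5/2 - 3/2 = 1)
u(P) = P
X(c) = 4 (X(c) = 7 - (-1)*(-3) = 7 - 1*3 = 7 - 3 = 4)
(732 + (5*(-11) + X(s)))² = (732 + (5*(-11) + 4))² = (732 + (-55 + 4))² = (732 - 51)² = 681² = 463761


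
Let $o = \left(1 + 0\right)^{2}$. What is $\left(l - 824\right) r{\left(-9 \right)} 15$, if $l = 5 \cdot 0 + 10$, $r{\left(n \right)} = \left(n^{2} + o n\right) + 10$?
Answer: $-1001220$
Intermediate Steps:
$o = 1$ ($o = 1^{2} = 1$)
$r{\left(n \right)} = 10 + n + n^{2}$ ($r{\left(n \right)} = \left(n^{2} + 1 n\right) + 10 = \left(n^{2} + n\right) + 10 = \left(n + n^{2}\right) + 10 = 10 + n + n^{2}$)
$l = 10$ ($l = 0 + 10 = 10$)
$\left(l - 824\right) r{\left(-9 \right)} 15 = \left(10 - 824\right) \left(10 - 9 + \left(-9\right)^{2}\right) 15 = - 814 \left(10 - 9 + 81\right) 15 = - 814 \cdot 82 \cdot 15 = \left(-814\right) 1230 = -1001220$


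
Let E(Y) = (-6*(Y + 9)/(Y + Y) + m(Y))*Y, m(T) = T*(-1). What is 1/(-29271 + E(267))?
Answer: -1/101388 ≈ -9.8631e-6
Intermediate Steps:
m(T) = -T
E(Y) = Y*(-Y - 3*(9 + Y)/Y) (E(Y) = (-6*(Y + 9)/(Y + Y) - Y)*Y = (-6*(9 + Y)/(2*Y) - Y)*Y = (-6*(9 + Y)*1/(2*Y) - Y)*Y = (-3*(9 + Y)/Y - Y)*Y = (-Y - 3*(9 + Y)/Y)*Y = Y*(-Y - 3*(9 + Y)/Y))
1/(-29271 + E(267)) = 1/(-29271 + (-27 - 1*267**2 - 3*267)) = 1/(-29271 + (-27 - 1*71289 - 801)) = 1/(-29271 + (-27 - 71289 - 801)) = 1/(-29271 - 72117) = 1/(-101388) = -1/101388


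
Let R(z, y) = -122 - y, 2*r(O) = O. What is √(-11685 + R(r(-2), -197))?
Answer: 3*I*√1290 ≈ 107.75*I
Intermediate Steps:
r(O) = O/2
√(-11685 + R(r(-2), -197)) = √(-11685 + (-122 - 1*(-197))) = √(-11685 + (-122 + 197)) = √(-11685 + 75) = √(-11610) = 3*I*√1290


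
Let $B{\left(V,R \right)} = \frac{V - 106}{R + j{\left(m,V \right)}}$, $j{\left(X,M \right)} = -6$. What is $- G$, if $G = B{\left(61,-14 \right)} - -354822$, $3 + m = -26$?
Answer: $- \frac{1419297}{4} \approx -3.5482 \cdot 10^{5}$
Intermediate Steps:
$m = -29$ ($m = -3 - 26 = -29$)
$B{\left(V,R \right)} = \frac{-106 + V}{-6 + R}$ ($B{\left(V,R \right)} = \frac{V - 106}{R - 6} = \frac{-106 + V}{-6 + R}$)
$G = \frac{1419297}{4}$ ($G = \frac{-106 + 61}{-6 - 14} - -354822 = \frac{1}{-20} \left(-45\right) + 354822 = \left(- \frac{1}{20}\right) \left(-45\right) + 354822 = \frac{9}{4} + 354822 = \frac{1419297}{4} \approx 3.5482 \cdot 10^{5}$)
$- G = \left(-1\right) \frac{1419297}{4} = - \frac{1419297}{4}$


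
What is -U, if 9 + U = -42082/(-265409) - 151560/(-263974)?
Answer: 289607868193/35030537683 ≈ 8.2673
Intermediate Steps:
U = -289607868193/35030537683 (U = -9 + (-42082/(-265409) - 151560/(-263974)) = -9 + (-42082*(-1/265409) - 151560*(-1/263974)) = -9 + (42082/265409 + 75780/131987) = -9 + 25666970954/35030537683 = -289607868193/35030537683 ≈ -8.2673)
-U = -1*(-289607868193/35030537683) = 289607868193/35030537683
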